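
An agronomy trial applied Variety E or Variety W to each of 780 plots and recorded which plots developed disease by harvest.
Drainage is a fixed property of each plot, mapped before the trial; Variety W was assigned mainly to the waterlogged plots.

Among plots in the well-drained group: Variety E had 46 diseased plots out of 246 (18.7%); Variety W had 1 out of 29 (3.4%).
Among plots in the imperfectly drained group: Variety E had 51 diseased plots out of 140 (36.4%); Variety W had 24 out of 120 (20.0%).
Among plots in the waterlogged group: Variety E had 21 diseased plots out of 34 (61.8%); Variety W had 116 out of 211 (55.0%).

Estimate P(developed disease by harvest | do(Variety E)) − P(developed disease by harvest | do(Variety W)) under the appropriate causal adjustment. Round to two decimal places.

+0.13

The stratified and pooled comparisons disagree (Variety W wins within each field drainage; Variety E wins overall), so the answer turns on the causal role of field drainage.
Field drainage satisfies the back-door criterion: it is not a descendant of the variety, and it blocks the spurious path from variety to outcome. Adjusting for it (i.e., using the within-field drainage rates) gives the causal effect.
Adjusting over the population distribution of field drainage: 0.353·(0.187−0.034) + 0.333·(0.364−0.200) + 0.314·(0.618−0.550) = +0.130.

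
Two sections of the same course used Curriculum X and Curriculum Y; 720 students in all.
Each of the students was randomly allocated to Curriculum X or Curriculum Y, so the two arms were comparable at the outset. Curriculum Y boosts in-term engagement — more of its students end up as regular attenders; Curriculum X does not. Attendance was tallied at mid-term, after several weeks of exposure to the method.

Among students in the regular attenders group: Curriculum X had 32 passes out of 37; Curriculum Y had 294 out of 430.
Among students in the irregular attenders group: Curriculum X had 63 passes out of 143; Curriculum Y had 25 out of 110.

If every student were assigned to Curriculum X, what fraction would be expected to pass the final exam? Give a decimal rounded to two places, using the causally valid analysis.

Within every mid-term attendance level Curriculum X has the higher rate, yet pooled Curriculum Y does — Simpson's reversal.
Mid-term attendance is downstream of the teaching method. One should not condition on a consequence of treatment, so the overall rates are the right comparison.
So P(outcome | do(Curriculum X)) is just the pooled rate for Curriculum X: 95/180 = 0.528.

0.53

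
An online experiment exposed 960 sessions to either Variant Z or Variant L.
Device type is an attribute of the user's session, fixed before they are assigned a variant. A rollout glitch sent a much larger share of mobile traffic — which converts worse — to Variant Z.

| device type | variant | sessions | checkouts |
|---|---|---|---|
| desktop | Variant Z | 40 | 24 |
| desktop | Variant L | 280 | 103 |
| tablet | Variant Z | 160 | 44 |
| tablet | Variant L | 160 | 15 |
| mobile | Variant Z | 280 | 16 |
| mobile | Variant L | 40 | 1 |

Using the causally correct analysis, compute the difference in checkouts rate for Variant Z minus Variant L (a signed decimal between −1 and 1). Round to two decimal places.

+0.15

Variant Z is higher inside every device type stratum but Variant L is higher in aggregate. Whether to stratify depends on how device type relates to the variant.
Since device type is a pre-existing factor (not a product of the variant) and it affects the outcome on its own, it is a confounder. The stratified rates, not the pooled rate, identify the causal effect.
Adjusting over the population distribution of device type: 0.333·(0.600−0.368) + 0.333·(0.275−0.094) + 0.333·(0.057−0.025) = +0.149.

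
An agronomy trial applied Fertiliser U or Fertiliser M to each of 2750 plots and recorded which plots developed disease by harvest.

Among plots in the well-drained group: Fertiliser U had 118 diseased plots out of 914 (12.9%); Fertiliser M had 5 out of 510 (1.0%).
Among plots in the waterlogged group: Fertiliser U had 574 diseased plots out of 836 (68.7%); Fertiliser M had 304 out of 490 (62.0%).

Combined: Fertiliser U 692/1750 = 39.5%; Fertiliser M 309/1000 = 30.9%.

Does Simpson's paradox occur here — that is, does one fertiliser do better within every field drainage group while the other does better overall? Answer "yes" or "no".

no

Within each field drainage level (well-drained 12.9% vs 1.0%; waterlogged 68.7% vs 62.0%), Fertiliser M has the lower rate every time. Pooled: 39.5% vs 30.9% — Fertiliser M has the lower rate overall. They agree.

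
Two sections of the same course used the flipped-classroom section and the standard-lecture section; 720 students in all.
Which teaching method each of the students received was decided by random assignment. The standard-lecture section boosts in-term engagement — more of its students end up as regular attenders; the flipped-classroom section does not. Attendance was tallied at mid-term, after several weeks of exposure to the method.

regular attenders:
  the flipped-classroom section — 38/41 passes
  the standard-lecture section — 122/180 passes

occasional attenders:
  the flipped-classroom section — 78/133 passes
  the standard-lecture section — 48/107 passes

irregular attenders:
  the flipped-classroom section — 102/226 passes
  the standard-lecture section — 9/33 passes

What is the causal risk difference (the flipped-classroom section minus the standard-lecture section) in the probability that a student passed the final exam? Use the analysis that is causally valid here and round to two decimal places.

Stratifying would compare teaching methods among students the teaching methods themselves sorted into mid-term attendance groups — a form of selection on an intermediate. The unconditioned pooled rates give the total causal effect.
The causal difference is the pooled difference: 0.545 − 0.559 = -0.014.

-0.01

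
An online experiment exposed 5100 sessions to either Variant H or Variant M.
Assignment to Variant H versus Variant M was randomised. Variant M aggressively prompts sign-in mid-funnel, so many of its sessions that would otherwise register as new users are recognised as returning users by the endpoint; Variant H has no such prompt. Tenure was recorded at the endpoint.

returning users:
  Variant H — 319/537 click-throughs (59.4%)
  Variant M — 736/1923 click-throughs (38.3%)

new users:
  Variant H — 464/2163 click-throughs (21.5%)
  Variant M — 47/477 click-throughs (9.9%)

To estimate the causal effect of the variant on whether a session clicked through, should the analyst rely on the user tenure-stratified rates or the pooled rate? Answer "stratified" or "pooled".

pooled

User tenure here is a post-treatment variable shaped by the variant; conditioning on it would introduce bias rather than remove it. The overall comparison is the causal one.
Pooled: Variant H 29.0% vs Variant M 32.6%; Variant M is higher overall.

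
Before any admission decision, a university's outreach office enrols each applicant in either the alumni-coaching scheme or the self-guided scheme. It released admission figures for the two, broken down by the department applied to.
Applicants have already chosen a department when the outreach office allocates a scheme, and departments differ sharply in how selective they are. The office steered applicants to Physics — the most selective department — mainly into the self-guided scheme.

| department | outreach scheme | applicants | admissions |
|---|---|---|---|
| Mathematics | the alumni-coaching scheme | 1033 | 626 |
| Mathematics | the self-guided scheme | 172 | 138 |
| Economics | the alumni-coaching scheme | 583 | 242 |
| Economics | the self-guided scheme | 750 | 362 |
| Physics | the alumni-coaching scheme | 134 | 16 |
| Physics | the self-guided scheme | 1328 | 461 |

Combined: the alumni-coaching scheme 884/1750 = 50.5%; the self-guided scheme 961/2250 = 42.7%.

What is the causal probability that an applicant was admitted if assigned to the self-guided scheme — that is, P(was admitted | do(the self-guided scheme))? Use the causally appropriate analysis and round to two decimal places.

0.53

The imbalance in department arose from how applicants were allocated, not from anything the outreach scheme did; and department independently affects the outcome. The pooled gap is confounded — condition on department.
Standardising the self-guided scheme to the population department mix: 0.301·138/172 + 0.333·362/750 + 0.365·461/1328 = 0.529.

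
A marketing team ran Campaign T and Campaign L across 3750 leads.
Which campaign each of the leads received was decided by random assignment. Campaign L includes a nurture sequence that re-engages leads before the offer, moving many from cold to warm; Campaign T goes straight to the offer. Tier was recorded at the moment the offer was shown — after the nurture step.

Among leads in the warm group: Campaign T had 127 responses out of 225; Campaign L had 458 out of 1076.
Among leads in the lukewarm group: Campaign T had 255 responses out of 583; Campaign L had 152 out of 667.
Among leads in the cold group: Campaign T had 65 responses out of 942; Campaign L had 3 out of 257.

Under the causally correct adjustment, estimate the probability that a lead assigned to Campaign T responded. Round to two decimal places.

0.26

The distribution of engagement tier is itself part of what the campaign does — it is an intermediate outcome. Holding it fixed would remove that part of the effect; the total effect is the pooled difference.
So P(outcome | do(Campaign T)) is just the pooled rate for Campaign T: 447/1750 = 0.255.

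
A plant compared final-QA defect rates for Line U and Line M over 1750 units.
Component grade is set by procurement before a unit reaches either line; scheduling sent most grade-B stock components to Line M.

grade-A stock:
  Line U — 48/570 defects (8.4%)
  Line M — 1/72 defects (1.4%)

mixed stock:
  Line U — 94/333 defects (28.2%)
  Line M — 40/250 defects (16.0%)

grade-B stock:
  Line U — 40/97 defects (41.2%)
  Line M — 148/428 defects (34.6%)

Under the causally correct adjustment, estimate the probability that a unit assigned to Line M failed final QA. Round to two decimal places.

0.16

The component grade-specific comparison favours Line M throughout, but the pooled figures favour Line U. The question is whether to condition on component grade.
Component grade satisfies the back-door criterion: it is not a descendant of the line, and it blocks the spurious path from line to outcome. Adjusting for it (i.e., using the within-component grade rates) gives the causal effect.
Standardising Line M to the population component grade mix: 0.367·1/72 + 0.333·40/250 + 0.300·148/428 = 0.162.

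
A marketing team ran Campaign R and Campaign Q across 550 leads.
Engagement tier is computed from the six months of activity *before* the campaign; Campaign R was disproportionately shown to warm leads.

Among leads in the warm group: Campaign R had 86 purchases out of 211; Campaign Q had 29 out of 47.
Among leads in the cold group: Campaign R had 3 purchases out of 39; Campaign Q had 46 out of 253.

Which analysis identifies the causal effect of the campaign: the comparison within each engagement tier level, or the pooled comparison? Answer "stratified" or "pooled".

Within every engagement tier level Campaign Q has the higher rate, yet pooled Campaign R does — Simpson's reversal.
The imbalance in engagement tier arose from how leads were allocated, not from anything the campaign did; and engagement tier independently affects the outcome. The pooled gap is confounded — condition on engagement tier.
Within each level — warm: 40.8% vs 61.7%; cold: 7.7% vs 18.2% — Campaign Q is higher every time.

stratified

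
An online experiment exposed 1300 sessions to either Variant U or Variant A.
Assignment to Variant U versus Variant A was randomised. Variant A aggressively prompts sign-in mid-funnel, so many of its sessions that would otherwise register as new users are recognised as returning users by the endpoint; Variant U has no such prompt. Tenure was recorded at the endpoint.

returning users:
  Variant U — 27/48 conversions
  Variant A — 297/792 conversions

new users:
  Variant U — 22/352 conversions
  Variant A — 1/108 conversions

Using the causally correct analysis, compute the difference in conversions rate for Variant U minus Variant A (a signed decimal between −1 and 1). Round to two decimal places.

-0.21

User tenure here is a post-treatment variable shaped by the variant; conditioning on it would introduce bias rather than remove it. The overall comparison is the causal one.
The causal difference is the pooled difference: 0.122 − 0.331 = -0.209.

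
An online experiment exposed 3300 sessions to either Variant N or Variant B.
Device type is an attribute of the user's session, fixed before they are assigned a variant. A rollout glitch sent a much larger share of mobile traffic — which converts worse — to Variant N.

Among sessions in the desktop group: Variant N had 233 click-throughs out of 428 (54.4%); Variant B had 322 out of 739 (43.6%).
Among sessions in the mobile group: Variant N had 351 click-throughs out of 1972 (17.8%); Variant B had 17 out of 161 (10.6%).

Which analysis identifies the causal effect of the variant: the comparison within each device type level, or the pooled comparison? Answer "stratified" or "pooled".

Variant N is higher inside every device type stratum but Variant B is higher in aggregate. Whether to stratify depends on how device type relates to the variant.
The imbalance in device type arose from how sessions were allocated, not from anything the variant did; and device type independently affects the outcome. The pooled gap is confounded — condition on device type.
Within each level — desktop: 54.4% vs 43.6%; mobile: 17.8% vs 10.6% — Variant N is higher every time.

stratified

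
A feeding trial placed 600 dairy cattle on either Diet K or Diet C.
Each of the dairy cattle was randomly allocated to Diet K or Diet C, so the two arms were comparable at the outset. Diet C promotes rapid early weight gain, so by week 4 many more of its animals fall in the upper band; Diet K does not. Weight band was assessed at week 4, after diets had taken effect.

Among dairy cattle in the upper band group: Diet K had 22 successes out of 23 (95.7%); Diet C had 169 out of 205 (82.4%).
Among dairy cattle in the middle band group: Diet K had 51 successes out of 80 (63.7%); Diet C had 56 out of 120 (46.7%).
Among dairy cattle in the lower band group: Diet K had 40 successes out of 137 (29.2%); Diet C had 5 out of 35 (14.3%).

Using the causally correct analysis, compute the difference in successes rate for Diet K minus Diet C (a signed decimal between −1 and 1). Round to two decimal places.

-0.17

The distribution of week-4 weight band is itself part of what the diet does — it is an intermediate outcome. Holding it fixed would remove that part of the effect; the total effect is the pooled difference.
The causal difference is the pooled difference: 0.471 − 0.639 = -0.168.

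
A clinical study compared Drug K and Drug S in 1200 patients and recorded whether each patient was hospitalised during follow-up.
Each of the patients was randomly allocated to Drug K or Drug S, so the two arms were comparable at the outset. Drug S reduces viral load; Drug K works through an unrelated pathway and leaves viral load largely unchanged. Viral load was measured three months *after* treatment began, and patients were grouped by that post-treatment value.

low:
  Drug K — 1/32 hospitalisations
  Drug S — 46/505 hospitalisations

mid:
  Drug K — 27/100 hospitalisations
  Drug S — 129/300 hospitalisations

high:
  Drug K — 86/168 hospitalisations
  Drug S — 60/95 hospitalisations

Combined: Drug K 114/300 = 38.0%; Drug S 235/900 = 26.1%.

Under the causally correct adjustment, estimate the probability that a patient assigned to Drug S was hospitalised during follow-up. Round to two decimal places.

The stratified and pooled comparisons disagree (Drug K wins within each viral load; Drug S wins overall), so the answer turns on the causal role of viral load.
The distribution of viral load is itself part of what the drug does — it is an intermediate outcome. Holding it fixed would remove that part of the effect; the total effect is the pooled difference.
So P(outcome | do(Drug S)) is just the pooled rate for Drug S: 235/900 = 0.261.

0.26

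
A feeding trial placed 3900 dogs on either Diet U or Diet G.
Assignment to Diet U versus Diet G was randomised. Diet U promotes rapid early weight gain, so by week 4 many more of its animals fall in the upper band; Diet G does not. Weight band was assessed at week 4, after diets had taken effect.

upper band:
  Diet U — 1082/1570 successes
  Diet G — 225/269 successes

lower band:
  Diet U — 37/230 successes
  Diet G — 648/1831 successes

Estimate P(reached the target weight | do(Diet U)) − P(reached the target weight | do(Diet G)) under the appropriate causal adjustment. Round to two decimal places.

+0.21

The stratified and pooled comparisons disagree (Diet G wins within each week-4 weight band; Diet U wins overall), so the answer turns on the causal role of week-4 weight band.
The distribution of week-4 weight band is itself part of what the diet does — it is an intermediate outcome. Holding it fixed would remove that part of the effect; the total effect is the pooled difference.
The causal difference is the pooled difference: 0.622 − 0.416 = +0.206.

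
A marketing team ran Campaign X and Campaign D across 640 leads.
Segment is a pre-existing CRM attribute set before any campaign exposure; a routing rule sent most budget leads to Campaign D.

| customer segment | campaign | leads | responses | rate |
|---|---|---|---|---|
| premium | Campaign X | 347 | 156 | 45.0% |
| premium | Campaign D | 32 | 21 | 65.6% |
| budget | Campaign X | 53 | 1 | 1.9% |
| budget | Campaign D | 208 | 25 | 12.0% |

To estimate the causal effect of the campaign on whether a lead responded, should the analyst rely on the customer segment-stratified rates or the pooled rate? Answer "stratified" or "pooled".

stratified

Here customer segment is a common cause — it drives both which campaign a case falls under and the outcome. The crude comparison mixes populations; the stratum-specific rates are the causally relevant ones.
Within each level — premium: 45.0% vs 65.6%; budget: 1.9% vs 12.0% — Campaign D is higher every time.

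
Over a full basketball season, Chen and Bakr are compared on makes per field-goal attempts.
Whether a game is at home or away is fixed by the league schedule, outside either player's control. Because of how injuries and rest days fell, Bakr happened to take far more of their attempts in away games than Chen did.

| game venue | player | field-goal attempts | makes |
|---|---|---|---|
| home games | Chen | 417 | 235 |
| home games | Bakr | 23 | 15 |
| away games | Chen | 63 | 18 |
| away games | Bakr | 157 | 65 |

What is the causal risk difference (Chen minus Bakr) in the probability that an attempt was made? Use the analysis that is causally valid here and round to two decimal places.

Within every game venue level Bakr has the higher rate, yet pooled Chen does — Simpson's reversal.
Here game venue is a common cause — it drives both which player a case falls under and the outcome. The crude comparison mixes populations; the stratum-specific rates are the causally relevant ones.
Adjusting over the population distribution of game venue: 0.667·(0.564−0.652) + 0.333·(0.286−0.414) = -0.102.

-0.10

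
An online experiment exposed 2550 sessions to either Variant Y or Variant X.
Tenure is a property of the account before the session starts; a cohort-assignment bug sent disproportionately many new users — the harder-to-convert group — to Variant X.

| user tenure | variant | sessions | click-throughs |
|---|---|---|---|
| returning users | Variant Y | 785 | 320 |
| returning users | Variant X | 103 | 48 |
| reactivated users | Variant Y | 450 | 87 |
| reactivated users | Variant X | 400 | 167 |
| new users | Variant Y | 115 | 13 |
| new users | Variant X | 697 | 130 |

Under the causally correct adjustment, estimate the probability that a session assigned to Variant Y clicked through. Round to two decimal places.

The stratified and pooled comparisons disagree (Variant X wins within each user tenure; Variant Y wins overall), so the answer turns on the causal role of user tenure.
User tenure satisfies the back-door criterion: it is not a descendant of the variant, and it blocks the spurious path from variant to outcome. Adjusting for it (i.e., using the within-user tenure rates) gives the causal effect.
Standardising Variant Y to the population user tenure mix: 0.348·320/785 + 0.333·87/450 + 0.318·13/115 = 0.242.

0.24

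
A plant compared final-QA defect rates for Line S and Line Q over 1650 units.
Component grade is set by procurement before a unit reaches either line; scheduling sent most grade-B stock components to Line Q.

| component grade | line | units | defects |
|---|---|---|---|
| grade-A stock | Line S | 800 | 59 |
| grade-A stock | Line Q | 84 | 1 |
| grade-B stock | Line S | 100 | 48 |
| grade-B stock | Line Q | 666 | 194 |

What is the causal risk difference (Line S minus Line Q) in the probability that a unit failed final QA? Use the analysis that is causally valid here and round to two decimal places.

Component grade differs across lines for reasons unrelated to any effect of the line itself, and it separately predicts the outcome — a classic confounder. We must compare within component grade levels.
Adjusting over the population distribution of component grade: 0.536·(0.074−0.012) + 0.464·(0.480−0.291) = +0.121.

+0.12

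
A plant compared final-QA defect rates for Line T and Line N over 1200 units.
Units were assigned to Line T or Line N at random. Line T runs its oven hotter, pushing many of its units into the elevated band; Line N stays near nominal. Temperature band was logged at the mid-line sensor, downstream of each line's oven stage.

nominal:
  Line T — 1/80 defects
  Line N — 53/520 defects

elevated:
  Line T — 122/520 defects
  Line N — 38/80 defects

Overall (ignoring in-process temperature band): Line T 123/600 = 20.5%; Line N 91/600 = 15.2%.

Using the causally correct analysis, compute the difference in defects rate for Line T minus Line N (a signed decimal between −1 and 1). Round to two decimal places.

+0.05

The stratified and pooled comparisons disagree (Line T wins within each in-process temperature band; Line N wins overall), so the answer turns on the causal role of in-process temperature band.
In-process temperature band here is a post-treatment variable shaped by the line; conditioning on it would introduce bias rather than remove it. The overall comparison is the causal one.
The causal difference is the pooled difference: 0.205 − 0.152 = +0.053.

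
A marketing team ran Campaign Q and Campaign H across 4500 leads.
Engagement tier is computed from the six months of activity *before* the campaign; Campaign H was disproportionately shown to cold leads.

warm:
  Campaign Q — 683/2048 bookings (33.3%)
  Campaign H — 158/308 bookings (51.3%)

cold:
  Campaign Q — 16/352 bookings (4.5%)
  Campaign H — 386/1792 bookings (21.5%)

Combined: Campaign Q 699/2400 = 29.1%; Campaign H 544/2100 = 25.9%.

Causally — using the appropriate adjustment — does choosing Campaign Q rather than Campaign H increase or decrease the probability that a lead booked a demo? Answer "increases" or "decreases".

Nothing the campaign does changes engagement tier; the imbalance is an allocation artefact. With engagement tier also predicting the outcome, the pooled figure is confounded, and the within-stratum comparison is the causal one.
Within each level — warm: 33.3% vs 51.3%; cold: 4.5% vs 21.5% — Campaign H is higher every time.

decreases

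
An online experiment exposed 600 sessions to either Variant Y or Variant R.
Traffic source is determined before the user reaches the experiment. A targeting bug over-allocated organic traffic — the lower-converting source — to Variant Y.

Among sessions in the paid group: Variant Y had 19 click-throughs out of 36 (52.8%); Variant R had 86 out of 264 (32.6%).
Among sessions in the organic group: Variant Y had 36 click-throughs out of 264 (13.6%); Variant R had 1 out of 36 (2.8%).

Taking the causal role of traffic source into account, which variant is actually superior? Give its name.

Here traffic source is a common cause — it drives both which variant a case falls under and the outcome. The crude comparison mixes populations; the stratum-specific rates are the causally relevant ones.
Within each level — paid: 52.8% vs 32.6%; organic: 13.6% vs 2.8% — Variant Y is higher every time.

Variant Y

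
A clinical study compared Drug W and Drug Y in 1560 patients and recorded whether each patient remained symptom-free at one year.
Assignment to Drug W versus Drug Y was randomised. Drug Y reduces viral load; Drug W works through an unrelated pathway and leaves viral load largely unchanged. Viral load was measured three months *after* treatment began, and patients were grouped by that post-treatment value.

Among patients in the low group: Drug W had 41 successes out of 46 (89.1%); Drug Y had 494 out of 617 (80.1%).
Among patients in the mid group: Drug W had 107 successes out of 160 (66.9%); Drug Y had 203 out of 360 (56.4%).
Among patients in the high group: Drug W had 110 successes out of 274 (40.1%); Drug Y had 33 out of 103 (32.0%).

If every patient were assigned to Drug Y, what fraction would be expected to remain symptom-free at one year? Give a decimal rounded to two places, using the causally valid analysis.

0.68

Stratifying would compare drugs among patients the drugs themselves sorted into viral load groups — a form of selection on an intermediate. The unconditioned pooled rates give the total causal effect.
So P(outcome | do(Drug Y)) is just the pooled rate for Drug Y: 730/1080 = 0.676.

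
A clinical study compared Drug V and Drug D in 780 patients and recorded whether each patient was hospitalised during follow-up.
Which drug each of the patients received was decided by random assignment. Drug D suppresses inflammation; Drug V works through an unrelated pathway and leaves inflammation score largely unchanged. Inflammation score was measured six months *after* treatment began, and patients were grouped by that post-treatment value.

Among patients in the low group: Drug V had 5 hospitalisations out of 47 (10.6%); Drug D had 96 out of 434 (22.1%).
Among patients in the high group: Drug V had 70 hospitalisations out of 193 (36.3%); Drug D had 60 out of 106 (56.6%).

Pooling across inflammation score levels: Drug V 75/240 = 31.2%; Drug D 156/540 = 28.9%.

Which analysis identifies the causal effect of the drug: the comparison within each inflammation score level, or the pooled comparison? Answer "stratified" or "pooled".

pooled

Because the drug influences inflammation score, inflammation score is a post-treatment mediator, not a confounder. Stratifying on it would bias the estimate; the causal effect is the crude pooled difference.
Pooled: Drug V 31.2% vs Drug D 28.9%; Drug D is lower overall.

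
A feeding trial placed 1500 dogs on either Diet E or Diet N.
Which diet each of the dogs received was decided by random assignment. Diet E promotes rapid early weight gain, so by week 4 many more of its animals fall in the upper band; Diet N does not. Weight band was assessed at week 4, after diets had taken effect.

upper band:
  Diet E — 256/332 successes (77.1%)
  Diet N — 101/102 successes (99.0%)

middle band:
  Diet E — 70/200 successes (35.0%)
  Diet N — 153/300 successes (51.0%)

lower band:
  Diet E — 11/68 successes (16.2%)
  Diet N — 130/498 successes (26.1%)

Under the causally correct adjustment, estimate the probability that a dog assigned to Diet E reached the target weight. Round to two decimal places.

The week-4 weight band-specific comparison favours Diet N throughout, but the pooled figures favour Diet E. The question is whether to condition on week-4 weight band.
Week-4 weight band here is a post-treatment variable shaped by the diet; conditioning on it would introduce bias rather than remove it. The overall comparison is the causal one.
So P(outcome | do(Diet E)) is just the pooled rate for Diet E: 337/600 = 0.562.

0.56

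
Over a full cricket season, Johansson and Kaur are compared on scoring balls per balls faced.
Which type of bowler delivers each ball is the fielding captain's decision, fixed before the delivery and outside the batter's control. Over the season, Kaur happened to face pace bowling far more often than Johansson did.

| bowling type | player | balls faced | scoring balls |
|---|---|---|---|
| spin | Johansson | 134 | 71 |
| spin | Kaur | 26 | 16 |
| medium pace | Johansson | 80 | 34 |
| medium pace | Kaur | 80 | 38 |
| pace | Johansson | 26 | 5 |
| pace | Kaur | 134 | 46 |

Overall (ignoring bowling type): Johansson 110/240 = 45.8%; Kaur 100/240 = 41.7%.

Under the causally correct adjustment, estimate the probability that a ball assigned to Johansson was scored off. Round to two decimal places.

Bowling type satisfies the back-door criterion: it is not a descendant of the player, and it blocks the spurious path from player to outcome. Adjusting for it (i.e., using the within-bowling type rates) gives the causal effect.
Standardising Johansson to the population bowling type mix: 0.333·71/134 + 0.333·34/80 + 0.333·5/26 = 0.382.

0.38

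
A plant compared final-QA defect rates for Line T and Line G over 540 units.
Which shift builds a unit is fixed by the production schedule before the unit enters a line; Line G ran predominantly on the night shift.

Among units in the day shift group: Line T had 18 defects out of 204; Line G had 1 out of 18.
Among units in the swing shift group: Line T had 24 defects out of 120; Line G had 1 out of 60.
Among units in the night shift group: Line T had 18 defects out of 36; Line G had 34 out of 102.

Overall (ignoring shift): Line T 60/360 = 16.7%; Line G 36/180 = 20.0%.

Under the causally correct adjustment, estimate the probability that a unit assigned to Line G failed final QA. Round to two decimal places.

The stratified and pooled comparisons disagree (Line G wins within each shift; Line T wins overall), so the answer turns on the causal role of shift.
Here shift is a common cause — it drives both which line a case falls under and the outcome. The crude comparison mixes populations; the stratum-specific rates are the causally relevant ones.
Standardising Line G to the population shift mix: 0.411·1/18 + 0.333·1/60 + 0.256·34/102 = 0.114.

0.11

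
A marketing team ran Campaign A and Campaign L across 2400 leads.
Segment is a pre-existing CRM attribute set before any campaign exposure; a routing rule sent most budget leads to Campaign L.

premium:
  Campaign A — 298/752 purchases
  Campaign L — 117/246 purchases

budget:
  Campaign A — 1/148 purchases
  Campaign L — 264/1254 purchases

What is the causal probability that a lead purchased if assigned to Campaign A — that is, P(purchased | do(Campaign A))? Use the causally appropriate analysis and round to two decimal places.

0.17

Customer segment is set before the campaign has any effect — it is not caused by the campaign — and it independently drives the outcome. That makes it a confounder, so the causal comparison is within customer segment levels.
Standardising Campaign A to the population customer segment mix: 0.416·298/752 + 0.584·1/148 = 0.169.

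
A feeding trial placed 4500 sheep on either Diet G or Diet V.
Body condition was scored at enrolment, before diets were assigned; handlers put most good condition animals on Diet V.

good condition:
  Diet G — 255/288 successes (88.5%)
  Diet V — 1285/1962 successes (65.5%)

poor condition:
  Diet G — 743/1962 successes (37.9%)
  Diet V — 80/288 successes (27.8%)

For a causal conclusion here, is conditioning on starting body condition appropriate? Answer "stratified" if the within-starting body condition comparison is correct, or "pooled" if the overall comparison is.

Diet G is higher inside every starting body condition stratum but Diet V is higher in aggregate. Whether to stratify depends on how starting body condition relates to the diet.
Starting body condition differs across diets for reasons unrelated to any effect of the diet itself, and it separately predicts the outcome — a classic confounder. We must compare within starting body condition levels.
Within each level — good condition: 88.5% vs 65.5%; poor condition: 37.9% vs 27.8% — Diet G is higher every time.

stratified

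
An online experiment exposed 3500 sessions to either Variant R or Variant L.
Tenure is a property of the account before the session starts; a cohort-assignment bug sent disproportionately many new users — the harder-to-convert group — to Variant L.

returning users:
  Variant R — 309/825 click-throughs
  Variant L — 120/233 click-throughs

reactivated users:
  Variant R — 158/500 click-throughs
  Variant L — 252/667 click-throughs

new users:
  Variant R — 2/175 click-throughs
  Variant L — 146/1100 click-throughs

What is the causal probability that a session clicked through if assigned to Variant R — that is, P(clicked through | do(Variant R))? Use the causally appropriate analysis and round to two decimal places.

The stratified and pooled comparisons disagree (Variant L wins within each user tenure; Variant R wins overall), so the answer turns on the causal role of user tenure.
Since user tenure is a pre-existing factor (not a product of the variant) and it affects the outcome on its own, it is a confounder. The stratified rates, not the pooled rate, identify the causal effect.
Standardising Variant R to the population user tenure mix: 0.302·309/825 + 0.333·158/500 + 0.364·2/175 = 0.223.

0.22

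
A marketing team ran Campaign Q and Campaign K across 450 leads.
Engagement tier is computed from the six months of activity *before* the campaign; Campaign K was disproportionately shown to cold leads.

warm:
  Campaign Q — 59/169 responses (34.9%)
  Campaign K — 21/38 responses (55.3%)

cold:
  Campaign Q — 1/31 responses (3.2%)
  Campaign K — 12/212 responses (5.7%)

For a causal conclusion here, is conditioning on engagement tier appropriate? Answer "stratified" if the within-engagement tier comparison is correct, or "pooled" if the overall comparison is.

stratified

Campaign K is higher inside every engagement tier stratum but Campaign Q is higher in aggregate. Whether to stratify depends on how engagement tier relates to the campaign.
Engagement tier satisfies the back-door criterion: it is not a descendant of the campaign, and it blocks the spurious path from campaign to outcome. Adjusting for it (i.e., using the within-engagement tier rates) gives the causal effect.
Within each level — warm: 34.9% vs 55.3%; cold: 3.2% vs 5.7% — Campaign K is higher every time.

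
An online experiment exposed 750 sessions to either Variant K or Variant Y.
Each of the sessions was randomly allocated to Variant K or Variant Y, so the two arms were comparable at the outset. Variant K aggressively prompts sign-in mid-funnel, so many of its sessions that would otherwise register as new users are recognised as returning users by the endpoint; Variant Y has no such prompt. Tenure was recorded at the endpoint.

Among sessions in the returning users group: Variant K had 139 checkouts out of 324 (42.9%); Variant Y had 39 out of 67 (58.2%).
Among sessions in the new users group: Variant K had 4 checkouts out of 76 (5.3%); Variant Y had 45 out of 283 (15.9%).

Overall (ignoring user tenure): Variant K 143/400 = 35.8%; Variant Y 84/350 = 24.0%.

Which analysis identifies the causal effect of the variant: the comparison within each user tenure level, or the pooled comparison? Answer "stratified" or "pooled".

User tenure here is a post-treatment variable shaped by the variant; conditioning on it would introduce bias rather than remove it. The overall comparison is the causal one.
Pooled: Variant K 35.8% vs Variant Y 24.0%; Variant K is higher overall.

pooled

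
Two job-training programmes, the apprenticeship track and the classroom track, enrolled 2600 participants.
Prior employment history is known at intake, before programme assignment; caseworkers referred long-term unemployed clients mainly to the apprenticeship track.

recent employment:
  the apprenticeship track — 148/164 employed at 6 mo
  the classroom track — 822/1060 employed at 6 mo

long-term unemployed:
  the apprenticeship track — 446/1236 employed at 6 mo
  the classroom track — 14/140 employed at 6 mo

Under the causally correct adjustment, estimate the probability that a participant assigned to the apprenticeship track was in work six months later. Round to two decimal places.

0.62

Prior employment history differs across programmes for reasons unrelated to any effect of the programme itself, and it separately predicts the outcome — a classic confounder. We must compare within prior employment history levels.
Standardising the apprenticeship track to the population prior employment history mix: 0.471·148/164 + 0.529·446/1236 = 0.616.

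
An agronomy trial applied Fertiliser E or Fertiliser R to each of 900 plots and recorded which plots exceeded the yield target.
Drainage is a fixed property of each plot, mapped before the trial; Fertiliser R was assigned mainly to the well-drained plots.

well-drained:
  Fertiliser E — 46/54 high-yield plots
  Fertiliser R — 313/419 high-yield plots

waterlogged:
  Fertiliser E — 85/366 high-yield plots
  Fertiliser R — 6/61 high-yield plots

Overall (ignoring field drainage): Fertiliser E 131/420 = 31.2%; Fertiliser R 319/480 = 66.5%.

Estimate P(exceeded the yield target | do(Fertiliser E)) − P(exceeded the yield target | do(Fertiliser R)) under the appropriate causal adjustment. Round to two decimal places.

The field drainage-specific comparison favours Fertiliser E throughout, but the pooled figures favour Fertiliser R. The question is whether to condition on field drainage.
The imbalance in field drainage arose from how plots were allocated, not from anything the fertiliser did; and field drainage independently affects the outcome. The pooled gap is confounded — condition on field drainage.
Adjusting over the population distribution of field drainage: 0.526·(0.852−0.747) + 0.474·(0.232−0.098) = +0.119.

+0.12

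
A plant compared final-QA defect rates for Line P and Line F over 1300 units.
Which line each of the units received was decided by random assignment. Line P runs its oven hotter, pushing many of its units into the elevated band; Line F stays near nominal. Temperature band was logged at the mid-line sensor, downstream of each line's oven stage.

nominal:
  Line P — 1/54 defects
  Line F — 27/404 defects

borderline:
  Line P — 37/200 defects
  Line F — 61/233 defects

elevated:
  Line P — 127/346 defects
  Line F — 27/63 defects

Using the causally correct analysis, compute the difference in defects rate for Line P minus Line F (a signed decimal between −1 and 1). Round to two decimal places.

+0.11

In-process temperature band is downstream of the line. One should not condition on a consequence of treatment, so the overall rates are the right comparison.
The causal difference is the pooled difference: 0.275 − 0.164 = +0.111.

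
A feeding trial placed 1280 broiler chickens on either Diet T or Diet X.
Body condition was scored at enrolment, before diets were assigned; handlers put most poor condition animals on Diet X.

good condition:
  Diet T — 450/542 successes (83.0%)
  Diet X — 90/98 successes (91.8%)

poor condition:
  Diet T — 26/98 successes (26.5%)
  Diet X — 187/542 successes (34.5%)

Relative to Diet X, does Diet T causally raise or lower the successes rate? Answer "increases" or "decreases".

Starting body condition differs across diets for reasons unrelated to any effect of the diet itself, and it separately predicts the outcome — a classic confounder. We must compare within starting body condition levels.
Within each level — good condition: 83.0% vs 91.8%; poor condition: 26.5% vs 34.5% — Diet X is higher every time.

decreases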